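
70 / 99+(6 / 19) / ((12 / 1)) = 2759 / 3762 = 0.73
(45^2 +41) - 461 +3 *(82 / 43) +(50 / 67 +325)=5578962 / 2881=1936.47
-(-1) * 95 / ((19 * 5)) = 1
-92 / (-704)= 23 / 176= 0.13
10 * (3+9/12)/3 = 25/2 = 12.50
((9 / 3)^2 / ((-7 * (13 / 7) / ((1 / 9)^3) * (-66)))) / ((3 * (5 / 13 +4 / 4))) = 1 / 288684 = 0.00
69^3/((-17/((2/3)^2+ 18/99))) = -2263062/187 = -12101.94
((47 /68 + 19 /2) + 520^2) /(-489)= -18387893 /33252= -552.99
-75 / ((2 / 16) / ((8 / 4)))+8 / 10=-5996 / 5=-1199.20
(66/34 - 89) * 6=-8880/17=-522.35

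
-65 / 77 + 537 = 41284 / 77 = 536.16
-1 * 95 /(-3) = 95 /3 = 31.67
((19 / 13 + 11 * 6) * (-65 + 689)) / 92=10524 / 23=457.57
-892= -892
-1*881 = -881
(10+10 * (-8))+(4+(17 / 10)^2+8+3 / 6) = -5461 / 100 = -54.61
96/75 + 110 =2782/25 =111.28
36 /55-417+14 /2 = -22514 /55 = -409.35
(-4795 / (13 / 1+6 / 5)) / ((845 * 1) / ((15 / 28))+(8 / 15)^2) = -5394375 / 25202444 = -0.21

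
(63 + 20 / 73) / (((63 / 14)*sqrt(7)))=9238*sqrt(7) / 4599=5.31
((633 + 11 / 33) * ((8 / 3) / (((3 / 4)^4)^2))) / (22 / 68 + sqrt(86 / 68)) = -372559052800 / 79184709 + 33869004800 * sqrt(1462) / 79184709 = 11649.47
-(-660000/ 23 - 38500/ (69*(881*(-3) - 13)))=1314710375/ 45816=28695.44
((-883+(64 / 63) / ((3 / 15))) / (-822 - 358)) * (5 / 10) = 55309 / 148680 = 0.37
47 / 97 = 0.48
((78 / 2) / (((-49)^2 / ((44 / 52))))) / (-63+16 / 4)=-33 / 141659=-0.00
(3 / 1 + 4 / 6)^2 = 121 / 9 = 13.44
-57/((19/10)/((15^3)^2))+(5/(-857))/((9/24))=-878558906290/2571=-341718750.02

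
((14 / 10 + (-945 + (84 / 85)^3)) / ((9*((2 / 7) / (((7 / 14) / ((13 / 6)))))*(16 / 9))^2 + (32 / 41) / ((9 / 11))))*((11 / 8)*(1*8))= -26.36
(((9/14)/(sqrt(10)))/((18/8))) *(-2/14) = -sqrt(10)/245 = -0.01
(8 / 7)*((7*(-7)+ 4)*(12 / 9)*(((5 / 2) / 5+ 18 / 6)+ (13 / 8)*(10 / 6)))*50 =-149000 / 7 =-21285.71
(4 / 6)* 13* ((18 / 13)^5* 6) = 7558272 / 28561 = 264.64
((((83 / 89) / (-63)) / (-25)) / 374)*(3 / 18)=83 / 314552700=0.00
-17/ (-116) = 17/ 116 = 0.15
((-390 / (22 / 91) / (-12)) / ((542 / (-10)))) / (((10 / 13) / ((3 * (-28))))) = 1614795 / 5962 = 270.85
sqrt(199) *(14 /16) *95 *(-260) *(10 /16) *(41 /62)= -8861125 *sqrt(199) /992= -126009.63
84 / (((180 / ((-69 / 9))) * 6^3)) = -161 / 9720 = -0.02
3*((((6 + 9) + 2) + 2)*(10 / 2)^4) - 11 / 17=605614 / 17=35624.35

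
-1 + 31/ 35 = -4/ 35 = -0.11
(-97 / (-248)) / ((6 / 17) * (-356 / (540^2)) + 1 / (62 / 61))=10017675 / 25188064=0.40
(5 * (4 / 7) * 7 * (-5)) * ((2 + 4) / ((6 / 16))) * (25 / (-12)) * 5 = 16666.67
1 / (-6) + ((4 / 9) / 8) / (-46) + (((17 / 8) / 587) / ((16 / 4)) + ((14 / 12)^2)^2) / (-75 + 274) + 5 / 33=-0.01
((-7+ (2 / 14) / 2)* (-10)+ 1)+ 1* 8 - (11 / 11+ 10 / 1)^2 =-299 / 7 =-42.71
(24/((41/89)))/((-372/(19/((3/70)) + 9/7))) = -1661986/26691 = -62.27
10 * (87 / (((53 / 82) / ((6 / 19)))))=428040 / 1007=425.06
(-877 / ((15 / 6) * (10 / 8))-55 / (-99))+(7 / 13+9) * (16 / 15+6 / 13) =-10095931 / 38025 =-265.51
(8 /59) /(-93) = -8 /5487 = -0.00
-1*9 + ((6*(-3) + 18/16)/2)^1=-279/16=-17.44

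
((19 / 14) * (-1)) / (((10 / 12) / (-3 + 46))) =-2451 / 35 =-70.03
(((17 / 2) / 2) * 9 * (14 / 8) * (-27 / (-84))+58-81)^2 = 2.20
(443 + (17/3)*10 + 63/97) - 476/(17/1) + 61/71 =473.18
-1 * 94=-94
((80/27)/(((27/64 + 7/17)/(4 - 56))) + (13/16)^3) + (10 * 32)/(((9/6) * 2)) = -7785613987/100306944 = -77.62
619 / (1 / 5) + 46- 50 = 3091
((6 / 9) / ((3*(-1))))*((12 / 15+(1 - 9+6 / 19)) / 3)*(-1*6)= -872 / 285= -3.06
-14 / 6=-7 / 3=-2.33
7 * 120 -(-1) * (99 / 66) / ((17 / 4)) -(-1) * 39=14949 / 17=879.35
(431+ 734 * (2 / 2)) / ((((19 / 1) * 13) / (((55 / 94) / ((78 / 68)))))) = 1089275 / 452751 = 2.41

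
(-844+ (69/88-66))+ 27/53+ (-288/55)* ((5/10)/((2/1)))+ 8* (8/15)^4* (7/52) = -253910979769/279045000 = -909.93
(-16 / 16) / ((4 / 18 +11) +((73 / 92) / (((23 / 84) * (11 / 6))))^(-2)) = -84603204 / 983296717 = -0.09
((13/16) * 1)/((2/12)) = 39/8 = 4.88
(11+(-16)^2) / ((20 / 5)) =267 / 4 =66.75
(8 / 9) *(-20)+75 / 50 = -16.28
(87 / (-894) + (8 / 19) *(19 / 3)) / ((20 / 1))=2297 / 17880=0.13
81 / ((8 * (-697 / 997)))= -80757 / 5576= -14.48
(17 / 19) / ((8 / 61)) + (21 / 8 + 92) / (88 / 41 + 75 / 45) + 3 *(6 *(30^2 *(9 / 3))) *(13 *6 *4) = 540478228531 / 35644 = 15163231.64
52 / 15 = 3.47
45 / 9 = 5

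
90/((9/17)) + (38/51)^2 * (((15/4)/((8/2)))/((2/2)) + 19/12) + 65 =7378501/31212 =236.40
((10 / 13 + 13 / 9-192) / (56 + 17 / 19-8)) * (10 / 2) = -2109475 / 108693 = -19.41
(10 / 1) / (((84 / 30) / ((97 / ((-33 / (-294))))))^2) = 115260250 / 121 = 952564.05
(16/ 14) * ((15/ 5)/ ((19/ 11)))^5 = 313083144/ 17332693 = 18.06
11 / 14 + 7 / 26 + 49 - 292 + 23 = -19924 / 91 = -218.95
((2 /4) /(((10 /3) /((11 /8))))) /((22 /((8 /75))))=1 /1000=0.00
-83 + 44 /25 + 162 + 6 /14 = 14208 /175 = 81.19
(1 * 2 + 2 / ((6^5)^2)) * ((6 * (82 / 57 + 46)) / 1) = 10218783913 / 17950896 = 569.26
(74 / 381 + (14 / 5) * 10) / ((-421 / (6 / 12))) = -5371 / 160401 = -0.03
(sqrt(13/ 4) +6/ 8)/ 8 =3/ 32 +sqrt(13)/ 16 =0.32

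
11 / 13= 0.85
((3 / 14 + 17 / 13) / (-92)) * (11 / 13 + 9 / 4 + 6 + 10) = -0.32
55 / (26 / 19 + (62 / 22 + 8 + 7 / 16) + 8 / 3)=551760 / 153397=3.60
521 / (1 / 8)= 4168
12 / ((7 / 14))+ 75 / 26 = 699 / 26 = 26.88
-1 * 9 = -9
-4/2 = -2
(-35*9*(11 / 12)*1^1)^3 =-1540798875 / 64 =-24074982.42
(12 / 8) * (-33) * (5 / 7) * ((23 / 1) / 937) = -11385 / 13118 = -0.87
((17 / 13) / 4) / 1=17 / 52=0.33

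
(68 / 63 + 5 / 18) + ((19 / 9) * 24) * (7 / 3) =15067 / 126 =119.58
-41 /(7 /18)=-738 /7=-105.43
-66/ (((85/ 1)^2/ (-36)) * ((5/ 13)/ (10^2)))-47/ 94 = 245659/ 2890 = 85.00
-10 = -10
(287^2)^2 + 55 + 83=6784652299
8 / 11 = 0.73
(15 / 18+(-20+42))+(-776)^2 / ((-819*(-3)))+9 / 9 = 1321469 / 4914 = 268.92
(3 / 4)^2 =9 / 16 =0.56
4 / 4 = 1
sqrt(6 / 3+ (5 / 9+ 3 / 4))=sqrt(119) / 6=1.82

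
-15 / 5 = -3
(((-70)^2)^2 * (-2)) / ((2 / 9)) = -216090000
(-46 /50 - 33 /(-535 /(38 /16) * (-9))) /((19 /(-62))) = 1863379 /609900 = 3.06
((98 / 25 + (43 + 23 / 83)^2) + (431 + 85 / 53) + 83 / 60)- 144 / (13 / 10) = 2200.05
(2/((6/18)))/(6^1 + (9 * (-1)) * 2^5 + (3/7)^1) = -14/657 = -0.02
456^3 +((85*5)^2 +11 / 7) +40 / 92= 15294910324 / 161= 94999443.01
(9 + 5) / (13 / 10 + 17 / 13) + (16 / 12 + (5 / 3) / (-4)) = 2841 / 452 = 6.29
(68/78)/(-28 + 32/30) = -85/2626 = -0.03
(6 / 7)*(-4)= -24 / 7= -3.43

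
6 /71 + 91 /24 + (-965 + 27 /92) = -37656863 /39192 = -960.83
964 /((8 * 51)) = 241 /102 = 2.36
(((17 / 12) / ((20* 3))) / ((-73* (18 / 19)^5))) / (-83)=42093683 / 8243202608640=0.00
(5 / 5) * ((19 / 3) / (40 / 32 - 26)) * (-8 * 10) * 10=60800 / 297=204.71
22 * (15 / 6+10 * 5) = 1155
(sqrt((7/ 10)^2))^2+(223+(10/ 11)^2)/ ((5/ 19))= 851.03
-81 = -81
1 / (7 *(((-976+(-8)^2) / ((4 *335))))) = -335 / 1596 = -0.21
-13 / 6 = -2.17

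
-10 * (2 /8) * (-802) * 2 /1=4010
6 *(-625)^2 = 2343750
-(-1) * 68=68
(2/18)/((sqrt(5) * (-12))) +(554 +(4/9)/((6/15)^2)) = 5011/9-sqrt(5)/540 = 556.77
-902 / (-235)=902 / 235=3.84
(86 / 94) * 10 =430 / 47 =9.15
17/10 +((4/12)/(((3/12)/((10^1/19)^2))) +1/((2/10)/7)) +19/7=3015997/75810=39.78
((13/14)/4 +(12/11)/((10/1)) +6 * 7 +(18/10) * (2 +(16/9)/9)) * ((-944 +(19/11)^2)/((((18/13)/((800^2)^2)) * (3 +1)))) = -2431532304631040000000/754677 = -3221950986489637.29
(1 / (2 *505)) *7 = 7 / 1010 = 0.01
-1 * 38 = -38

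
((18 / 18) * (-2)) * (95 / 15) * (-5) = 63.33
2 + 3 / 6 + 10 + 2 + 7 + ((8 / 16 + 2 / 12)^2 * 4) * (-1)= 355 / 18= 19.72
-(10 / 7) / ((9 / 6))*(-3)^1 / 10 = 2 / 7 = 0.29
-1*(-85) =85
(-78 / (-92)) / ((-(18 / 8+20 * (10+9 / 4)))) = -78 / 22747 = -0.00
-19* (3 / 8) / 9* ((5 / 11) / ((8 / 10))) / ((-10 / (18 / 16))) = 285 / 5632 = 0.05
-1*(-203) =203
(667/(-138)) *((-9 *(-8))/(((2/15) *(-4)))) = 1305/2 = 652.50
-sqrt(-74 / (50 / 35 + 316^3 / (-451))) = -sqrt(12900208527129) / 110438481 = -0.03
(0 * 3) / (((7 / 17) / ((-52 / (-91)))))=0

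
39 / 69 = 13 / 23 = 0.57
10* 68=680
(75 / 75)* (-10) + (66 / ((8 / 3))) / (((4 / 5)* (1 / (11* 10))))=27145 / 8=3393.12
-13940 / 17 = -820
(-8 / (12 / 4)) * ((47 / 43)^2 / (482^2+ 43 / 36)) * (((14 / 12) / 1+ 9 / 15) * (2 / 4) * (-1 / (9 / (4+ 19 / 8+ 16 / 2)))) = 2692771 / 139180448187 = 0.00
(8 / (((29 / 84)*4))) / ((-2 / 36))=-3024 / 29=-104.28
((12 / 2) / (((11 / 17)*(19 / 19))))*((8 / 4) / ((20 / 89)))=4539 / 55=82.53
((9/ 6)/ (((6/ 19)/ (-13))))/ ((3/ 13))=-267.58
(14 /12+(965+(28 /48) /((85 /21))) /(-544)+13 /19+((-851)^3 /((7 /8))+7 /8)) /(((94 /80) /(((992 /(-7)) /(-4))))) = -1611361685522216821 /75874638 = -21237158133.42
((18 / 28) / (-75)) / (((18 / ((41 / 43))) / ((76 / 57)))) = -41 / 67725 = -0.00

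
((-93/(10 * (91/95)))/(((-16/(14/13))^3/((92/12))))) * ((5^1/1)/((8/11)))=36509165/233971712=0.16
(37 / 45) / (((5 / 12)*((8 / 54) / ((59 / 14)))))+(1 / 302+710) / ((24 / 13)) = 440.72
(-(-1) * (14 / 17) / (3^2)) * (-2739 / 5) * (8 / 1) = -102256 / 255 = -401.00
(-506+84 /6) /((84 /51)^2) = -35547 /196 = -181.36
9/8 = 1.12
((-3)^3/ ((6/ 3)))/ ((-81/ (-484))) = -242/ 3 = -80.67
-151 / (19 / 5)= -755 / 19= -39.74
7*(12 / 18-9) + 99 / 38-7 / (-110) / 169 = -29525368 / 529815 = -55.73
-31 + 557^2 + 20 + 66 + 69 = 310373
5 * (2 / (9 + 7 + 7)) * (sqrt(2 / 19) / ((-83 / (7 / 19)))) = -0.00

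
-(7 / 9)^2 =-49 / 81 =-0.60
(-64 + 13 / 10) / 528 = -19 / 160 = -0.12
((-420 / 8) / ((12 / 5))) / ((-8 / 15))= 2625 / 64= 41.02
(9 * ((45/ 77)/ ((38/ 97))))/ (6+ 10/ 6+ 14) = 0.62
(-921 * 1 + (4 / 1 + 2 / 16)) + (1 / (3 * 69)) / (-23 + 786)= -1158497227 / 1263528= -916.87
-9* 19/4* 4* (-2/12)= 57/2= 28.50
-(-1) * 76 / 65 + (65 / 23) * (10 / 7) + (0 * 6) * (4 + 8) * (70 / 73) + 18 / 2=148671 / 10465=14.21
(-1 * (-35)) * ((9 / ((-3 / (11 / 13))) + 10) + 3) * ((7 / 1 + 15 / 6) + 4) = 64260 / 13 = 4943.08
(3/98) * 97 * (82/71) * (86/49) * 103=105684798/170471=619.96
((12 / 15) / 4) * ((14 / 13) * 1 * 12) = 168 / 65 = 2.58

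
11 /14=0.79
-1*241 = -241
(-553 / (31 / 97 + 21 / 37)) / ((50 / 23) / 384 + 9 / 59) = -32319131628 / 8202581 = -3940.12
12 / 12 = 1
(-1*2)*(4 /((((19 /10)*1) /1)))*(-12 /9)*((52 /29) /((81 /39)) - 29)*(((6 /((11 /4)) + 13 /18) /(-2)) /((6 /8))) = 4053704000 /13255407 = 305.82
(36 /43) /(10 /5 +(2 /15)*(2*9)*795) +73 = 2997763 /41065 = 73.00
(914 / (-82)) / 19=-457 / 779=-0.59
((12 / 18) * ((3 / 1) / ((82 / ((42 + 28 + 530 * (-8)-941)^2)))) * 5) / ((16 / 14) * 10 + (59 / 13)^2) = 154513528715 / 1553367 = 99470.07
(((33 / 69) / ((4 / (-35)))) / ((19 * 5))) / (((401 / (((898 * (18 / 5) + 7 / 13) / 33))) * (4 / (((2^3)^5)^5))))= -3473699588118426539693965312 / 34171215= -101655723629330316165.05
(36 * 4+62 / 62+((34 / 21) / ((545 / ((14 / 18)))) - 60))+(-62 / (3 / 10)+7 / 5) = -353938 / 2943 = -120.26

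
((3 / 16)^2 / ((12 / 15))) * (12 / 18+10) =15 / 32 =0.47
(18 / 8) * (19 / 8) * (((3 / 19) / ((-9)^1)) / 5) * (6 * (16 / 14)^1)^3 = -10368 / 1715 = -6.05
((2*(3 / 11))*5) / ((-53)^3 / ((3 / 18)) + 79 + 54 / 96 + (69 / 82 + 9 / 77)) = -27552 / 9023276575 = -0.00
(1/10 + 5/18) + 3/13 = 356/585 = 0.61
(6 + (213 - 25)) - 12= 182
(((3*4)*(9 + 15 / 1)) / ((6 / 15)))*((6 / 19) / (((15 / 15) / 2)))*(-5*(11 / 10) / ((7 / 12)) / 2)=-285120 / 133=-2143.76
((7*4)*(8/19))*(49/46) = 5488/437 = 12.56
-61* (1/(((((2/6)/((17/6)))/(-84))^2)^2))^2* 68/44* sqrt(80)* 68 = -19051683348186308882179805184* sqrt(5)/11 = -3872805368395034668904243000.00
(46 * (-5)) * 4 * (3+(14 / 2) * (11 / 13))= -8209.23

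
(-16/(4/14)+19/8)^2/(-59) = -184041/3776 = -48.74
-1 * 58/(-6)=29/3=9.67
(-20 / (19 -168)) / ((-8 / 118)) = -295 / 149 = -1.98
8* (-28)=-224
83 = 83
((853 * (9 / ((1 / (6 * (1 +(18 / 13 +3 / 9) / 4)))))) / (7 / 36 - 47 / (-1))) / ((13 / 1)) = 30815478 / 287131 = 107.32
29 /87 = 1 /3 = 0.33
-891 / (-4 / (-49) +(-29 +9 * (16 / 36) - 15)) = 14553 / 652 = 22.32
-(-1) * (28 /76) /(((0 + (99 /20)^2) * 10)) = 280 /186219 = 0.00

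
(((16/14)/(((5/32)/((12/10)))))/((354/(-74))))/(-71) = 18944/733075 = 0.03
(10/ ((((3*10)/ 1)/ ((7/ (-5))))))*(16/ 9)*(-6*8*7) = 12544/ 45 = 278.76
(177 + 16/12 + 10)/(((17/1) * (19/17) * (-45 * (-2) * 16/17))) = 1921/16416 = 0.12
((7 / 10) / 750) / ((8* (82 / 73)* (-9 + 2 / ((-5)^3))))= -73 / 6336960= -0.00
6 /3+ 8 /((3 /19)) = 158 /3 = 52.67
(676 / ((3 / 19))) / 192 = 3211 / 144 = 22.30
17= 17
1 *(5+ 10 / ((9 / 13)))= 175 / 9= 19.44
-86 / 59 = -1.46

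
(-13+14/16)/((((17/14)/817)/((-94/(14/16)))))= 14898812/17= 876400.71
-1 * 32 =-32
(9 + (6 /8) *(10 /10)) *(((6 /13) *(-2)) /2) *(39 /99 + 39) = -1950 /11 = -177.27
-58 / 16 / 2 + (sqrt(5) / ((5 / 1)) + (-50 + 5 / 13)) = -10697 / 208 + sqrt(5) / 5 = -50.98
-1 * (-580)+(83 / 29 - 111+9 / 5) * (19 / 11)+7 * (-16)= 453499 / 1595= 284.33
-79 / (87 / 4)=-3.63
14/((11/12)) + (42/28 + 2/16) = 1487/88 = 16.90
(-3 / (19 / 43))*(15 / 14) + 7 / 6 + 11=1952 / 399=4.89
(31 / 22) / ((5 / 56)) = 868 / 55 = 15.78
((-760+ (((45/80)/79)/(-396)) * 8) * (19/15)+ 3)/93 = -100074059/9698040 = -10.32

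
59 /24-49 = -1117 /24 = -46.54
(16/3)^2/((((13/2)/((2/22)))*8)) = 64/1287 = 0.05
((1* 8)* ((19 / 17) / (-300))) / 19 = -2 / 1275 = -0.00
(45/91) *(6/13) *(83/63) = 2490/8281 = 0.30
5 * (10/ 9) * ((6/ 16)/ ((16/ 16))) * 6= 25/ 2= 12.50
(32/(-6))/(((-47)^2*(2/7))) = -56/6627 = -0.01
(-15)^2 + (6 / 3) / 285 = 64127 / 285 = 225.01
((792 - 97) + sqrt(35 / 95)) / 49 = sqrt(133) / 931 + 695 / 49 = 14.20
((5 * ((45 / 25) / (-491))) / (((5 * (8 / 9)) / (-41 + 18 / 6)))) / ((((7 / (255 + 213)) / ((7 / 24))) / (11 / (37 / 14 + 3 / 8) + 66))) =5434209 / 25532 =212.84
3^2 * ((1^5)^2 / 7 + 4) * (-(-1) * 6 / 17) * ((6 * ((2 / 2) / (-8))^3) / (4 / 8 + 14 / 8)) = -261 / 3808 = -0.07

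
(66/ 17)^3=58.52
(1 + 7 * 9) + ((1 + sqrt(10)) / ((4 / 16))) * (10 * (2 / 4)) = 20 * sqrt(10) + 84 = 147.25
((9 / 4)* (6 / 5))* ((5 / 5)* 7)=189 / 10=18.90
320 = 320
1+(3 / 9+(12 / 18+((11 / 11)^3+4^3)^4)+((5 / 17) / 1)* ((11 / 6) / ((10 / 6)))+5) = 606921499 / 34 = 17850632.32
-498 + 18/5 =-494.40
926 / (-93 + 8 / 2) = -926 / 89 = -10.40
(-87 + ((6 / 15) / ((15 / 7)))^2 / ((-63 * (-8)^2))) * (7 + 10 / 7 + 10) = -3030210301 / 1890000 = -1603.29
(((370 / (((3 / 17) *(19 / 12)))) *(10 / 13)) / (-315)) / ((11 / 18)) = -100640 / 19019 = -5.29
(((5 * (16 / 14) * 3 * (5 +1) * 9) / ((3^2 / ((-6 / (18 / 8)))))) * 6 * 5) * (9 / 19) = -3897.74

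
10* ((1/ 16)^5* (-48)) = -15/ 32768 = -0.00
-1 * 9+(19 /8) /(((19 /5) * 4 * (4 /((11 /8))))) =-9161 /1024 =-8.95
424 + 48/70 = 14864/35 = 424.69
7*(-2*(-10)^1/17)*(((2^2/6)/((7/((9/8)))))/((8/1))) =0.11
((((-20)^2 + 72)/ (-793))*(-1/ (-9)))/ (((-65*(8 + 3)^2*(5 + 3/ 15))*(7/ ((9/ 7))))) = 0.00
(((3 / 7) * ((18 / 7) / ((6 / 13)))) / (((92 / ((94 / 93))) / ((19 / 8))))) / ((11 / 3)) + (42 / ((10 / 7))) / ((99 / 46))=1261535183 / 92233680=13.68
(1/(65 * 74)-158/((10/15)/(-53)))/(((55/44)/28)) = 3383431016/12025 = 281366.40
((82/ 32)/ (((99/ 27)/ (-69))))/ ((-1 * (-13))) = -8487/ 2288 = -3.71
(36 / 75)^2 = 144 / 625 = 0.23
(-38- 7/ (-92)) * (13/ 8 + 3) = -129093/ 736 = -175.40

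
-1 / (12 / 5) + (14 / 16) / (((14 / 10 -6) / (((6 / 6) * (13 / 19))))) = -5735 / 10488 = -0.55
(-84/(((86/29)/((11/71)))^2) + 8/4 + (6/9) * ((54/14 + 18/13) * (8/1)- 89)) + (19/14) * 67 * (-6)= -209083842466/363511551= -575.18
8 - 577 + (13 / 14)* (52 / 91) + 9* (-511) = -253206 / 49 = -5167.47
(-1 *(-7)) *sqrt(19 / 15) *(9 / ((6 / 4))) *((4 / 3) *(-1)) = -56 *sqrt(285) / 15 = -63.03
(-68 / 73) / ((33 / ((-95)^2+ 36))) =-616148 / 2409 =-255.77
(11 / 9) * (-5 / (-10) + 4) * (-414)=-2277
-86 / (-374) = 43 / 187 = 0.23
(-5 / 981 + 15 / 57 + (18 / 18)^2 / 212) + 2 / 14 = 11219981 / 27660276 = 0.41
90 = 90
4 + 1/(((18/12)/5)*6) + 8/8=50/9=5.56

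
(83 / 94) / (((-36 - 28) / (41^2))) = -139523 / 6016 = -23.19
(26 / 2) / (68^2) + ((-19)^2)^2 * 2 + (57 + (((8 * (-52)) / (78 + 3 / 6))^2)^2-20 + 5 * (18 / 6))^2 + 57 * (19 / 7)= 11560414874994934895460175051 / 11948491657951371027568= 967520.86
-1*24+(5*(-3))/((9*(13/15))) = -337/13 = -25.92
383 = 383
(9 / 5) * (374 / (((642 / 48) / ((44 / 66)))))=17952 / 535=33.56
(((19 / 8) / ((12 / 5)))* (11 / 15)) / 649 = 19 / 16992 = 0.00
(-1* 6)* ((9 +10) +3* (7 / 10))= -126.60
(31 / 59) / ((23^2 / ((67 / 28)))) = 2077 / 873908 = 0.00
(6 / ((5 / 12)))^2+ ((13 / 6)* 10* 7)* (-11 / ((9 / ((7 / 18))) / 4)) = -492038 / 6075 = -80.99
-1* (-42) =42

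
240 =240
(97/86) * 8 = 388/43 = 9.02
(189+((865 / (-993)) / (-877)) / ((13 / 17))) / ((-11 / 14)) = -29956082548 / 124533123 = -240.55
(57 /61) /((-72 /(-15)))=95 /488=0.19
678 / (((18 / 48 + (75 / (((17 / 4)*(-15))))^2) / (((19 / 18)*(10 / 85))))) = 47.86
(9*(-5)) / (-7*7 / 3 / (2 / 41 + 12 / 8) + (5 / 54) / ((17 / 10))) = 2623185 / 611579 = 4.29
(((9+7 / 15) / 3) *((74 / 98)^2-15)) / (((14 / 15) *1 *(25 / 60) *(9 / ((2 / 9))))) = -19678928 / 6806835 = -2.89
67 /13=5.15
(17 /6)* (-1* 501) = -2839 /2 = -1419.50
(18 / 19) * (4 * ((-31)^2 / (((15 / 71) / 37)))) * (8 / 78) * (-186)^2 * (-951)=-2152151730251.97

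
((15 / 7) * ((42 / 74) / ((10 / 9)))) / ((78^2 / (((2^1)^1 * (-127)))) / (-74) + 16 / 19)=195453 / 208166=0.94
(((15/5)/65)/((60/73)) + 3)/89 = 3973/115700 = 0.03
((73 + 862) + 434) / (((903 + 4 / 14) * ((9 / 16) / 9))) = 153328 / 6323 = 24.25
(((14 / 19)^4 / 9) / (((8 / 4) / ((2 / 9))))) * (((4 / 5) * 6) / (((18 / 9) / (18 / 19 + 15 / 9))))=22895936 / 1002820095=0.02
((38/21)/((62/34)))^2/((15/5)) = 417316/1271403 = 0.33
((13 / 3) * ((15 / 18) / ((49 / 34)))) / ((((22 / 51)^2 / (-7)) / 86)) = -13731835 / 1694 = -8106.16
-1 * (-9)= 9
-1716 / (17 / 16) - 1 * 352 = -33440 / 17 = -1967.06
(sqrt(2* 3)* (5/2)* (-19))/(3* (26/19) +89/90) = -81225* sqrt(6)/8711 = -22.84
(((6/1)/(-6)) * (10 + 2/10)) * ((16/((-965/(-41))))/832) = -2091/250900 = -0.01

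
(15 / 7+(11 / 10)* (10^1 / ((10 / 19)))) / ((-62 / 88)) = -35486 / 1085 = -32.71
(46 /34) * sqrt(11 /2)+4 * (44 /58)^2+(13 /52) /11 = 86025 /37004+23 * sqrt(22) /34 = 5.50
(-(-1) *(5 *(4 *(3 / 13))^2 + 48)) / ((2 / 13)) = 4416 / 13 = 339.69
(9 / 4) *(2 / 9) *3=1.50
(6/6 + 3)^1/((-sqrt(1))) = -4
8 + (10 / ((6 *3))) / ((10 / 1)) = 145 / 18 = 8.06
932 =932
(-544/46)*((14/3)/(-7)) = 544/69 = 7.88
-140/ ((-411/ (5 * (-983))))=-688100/ 411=-1674.21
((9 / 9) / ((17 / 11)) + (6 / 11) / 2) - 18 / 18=-15 / 187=-0.08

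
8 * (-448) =-3584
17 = 17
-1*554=-554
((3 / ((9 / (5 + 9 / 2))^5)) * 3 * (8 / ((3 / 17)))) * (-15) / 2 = -210468415 / 52488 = -4009.84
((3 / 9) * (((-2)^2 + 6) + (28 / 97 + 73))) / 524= 2693 / 50828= 0.05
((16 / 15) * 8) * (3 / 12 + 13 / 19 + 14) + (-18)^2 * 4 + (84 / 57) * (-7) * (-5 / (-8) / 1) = 161537 / 114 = 1416.99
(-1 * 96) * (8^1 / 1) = -768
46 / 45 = 1.02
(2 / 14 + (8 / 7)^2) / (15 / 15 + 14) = 0.10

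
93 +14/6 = 286/3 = 95.33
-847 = -847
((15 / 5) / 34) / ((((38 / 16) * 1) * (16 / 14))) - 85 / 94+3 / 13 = -126499 / 197353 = -0.64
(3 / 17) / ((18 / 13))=13 / 102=0.13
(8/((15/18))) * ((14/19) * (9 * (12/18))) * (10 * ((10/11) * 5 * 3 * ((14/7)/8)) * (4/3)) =403200/209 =1929.19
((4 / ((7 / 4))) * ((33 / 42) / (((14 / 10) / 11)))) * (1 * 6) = 29040 / 343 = 84.66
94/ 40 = 47/ 20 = 2.35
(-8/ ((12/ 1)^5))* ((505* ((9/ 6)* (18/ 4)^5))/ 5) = -73629/ 8192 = -8.99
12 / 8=1.50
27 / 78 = 9 / 26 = 0.35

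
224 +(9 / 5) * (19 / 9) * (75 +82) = 4103 / 5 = 820.60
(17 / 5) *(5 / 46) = 17 / 46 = 0.37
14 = 14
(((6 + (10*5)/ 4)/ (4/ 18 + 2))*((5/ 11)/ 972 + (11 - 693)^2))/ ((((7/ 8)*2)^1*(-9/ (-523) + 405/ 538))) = 25887099488000647/ 9008598060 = 2873599.12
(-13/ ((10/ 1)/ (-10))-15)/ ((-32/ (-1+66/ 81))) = -5/ 432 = -0.01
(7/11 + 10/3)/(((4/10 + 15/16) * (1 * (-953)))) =-10480/3365043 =-0.00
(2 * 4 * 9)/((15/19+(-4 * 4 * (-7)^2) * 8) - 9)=-342/29831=-0.01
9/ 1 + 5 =14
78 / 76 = 39 / 38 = 1.03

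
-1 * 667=-667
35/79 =0.44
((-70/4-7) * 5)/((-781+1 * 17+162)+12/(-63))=5145/25292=0.20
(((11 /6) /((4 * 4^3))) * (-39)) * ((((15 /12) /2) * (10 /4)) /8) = -3575 /65536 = -0.05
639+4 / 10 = 3197 / 5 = 639.40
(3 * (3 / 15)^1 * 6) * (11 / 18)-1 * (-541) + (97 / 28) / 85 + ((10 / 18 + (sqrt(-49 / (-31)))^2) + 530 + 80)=767193407 / 664020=1155.38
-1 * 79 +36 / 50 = -1957 / 25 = -78.28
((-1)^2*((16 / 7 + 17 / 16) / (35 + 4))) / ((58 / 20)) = 625 / 21112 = 0.03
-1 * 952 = -952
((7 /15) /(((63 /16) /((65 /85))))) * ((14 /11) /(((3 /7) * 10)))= 10192 /378675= 0.03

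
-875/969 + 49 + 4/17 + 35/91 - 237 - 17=-2585951/12597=-205.28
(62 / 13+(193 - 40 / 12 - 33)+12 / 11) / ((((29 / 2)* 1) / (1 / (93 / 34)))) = 4.10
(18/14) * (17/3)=51/7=7.29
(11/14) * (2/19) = 11/133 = 0.08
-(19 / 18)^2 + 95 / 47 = 13813 / 15228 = 0.91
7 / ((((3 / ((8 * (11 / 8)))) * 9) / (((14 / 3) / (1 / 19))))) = 20482 / 81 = 252.86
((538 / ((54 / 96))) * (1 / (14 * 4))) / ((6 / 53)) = 28514 / 189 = 150.87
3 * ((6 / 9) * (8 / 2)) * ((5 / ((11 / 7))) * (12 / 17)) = 3360 / 187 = 17.97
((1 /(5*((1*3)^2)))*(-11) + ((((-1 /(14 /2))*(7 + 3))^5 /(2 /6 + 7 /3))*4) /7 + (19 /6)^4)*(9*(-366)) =-4605641558369 /14117880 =-326227.56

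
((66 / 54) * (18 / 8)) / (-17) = -11 / 68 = -0.16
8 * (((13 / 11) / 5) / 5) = 104 / 275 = 0.38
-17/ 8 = -2.12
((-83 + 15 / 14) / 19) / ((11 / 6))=-3441 / 1463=-2.35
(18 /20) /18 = 0.05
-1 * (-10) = 10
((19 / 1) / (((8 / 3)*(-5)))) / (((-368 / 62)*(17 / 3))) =0.04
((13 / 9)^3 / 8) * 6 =2197 / 972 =2.26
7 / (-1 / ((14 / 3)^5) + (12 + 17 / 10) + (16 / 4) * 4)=18823840 / 79865649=0.24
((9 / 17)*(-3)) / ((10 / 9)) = -243 / 170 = -1.43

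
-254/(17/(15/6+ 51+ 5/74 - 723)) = 370078/37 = 10002.11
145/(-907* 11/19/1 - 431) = -2755/18166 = -0.15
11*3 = 33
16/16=1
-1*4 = -4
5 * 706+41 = 3571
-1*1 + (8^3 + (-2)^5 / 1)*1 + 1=480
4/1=4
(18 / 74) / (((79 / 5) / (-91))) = -4095 / 2923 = -1.40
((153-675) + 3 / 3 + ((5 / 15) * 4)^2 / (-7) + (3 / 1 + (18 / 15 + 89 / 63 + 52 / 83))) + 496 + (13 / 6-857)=-45693517 / 52290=-873.85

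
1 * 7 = 7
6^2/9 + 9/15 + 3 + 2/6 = 119/15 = 7.93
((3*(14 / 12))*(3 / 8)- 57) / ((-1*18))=99 / 32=3.09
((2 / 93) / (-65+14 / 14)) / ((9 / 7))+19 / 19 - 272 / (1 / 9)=-65540455 / 26784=-2447.00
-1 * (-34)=34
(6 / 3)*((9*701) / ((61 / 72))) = 908496 / 61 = 14893.38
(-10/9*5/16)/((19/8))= -25/171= -0.15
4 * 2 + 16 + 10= 34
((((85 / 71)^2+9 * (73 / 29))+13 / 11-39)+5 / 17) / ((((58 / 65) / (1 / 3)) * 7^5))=-23874163235 / 79945817941374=-0.00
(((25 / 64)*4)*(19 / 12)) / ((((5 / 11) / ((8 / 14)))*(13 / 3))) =1045 / 1456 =0.72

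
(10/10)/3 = 1/3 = 0.33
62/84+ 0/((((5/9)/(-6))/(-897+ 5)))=31/42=0.74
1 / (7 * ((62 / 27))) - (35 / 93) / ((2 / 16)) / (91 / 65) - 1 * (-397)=514175 / 1302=394.91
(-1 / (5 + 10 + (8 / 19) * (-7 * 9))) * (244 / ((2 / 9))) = 6954 / 73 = 95.26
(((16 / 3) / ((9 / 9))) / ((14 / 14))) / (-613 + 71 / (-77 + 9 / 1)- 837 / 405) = -5440 / 628433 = -0.01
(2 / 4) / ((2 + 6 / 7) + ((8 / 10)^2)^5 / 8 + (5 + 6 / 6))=68359375 / 1212772508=0.06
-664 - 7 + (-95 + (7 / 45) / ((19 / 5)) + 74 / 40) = -2613253 / 3420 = -764.11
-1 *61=-61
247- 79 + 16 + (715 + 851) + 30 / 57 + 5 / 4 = 133135 / 76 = 1751.78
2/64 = 1/32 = 0.03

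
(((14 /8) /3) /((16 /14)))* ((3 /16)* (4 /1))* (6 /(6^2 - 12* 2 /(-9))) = 441 /7424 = 0.06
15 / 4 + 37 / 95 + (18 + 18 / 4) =10123 / 380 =26.64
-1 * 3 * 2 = -6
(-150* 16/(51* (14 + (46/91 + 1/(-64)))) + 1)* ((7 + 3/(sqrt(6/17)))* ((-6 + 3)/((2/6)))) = 29021283* sqrt(102)/2869226 + 203148981/1434613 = 243.76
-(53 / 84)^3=-148877 / 592704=-0.25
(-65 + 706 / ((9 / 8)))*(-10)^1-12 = -50738 / 9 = -5637.56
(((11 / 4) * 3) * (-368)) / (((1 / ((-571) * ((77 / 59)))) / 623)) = 83160414876 / 59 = 1409498557.22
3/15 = 0.20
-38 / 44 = -19 / 22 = -0.86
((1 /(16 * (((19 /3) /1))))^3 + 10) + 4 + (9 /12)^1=414393371 /28094464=14.75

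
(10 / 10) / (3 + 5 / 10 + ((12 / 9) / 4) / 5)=30 / 107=0.28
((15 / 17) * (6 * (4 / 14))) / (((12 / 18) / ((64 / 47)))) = 17280 / 5593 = 3.09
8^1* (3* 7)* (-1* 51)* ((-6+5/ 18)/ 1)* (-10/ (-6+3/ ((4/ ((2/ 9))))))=84048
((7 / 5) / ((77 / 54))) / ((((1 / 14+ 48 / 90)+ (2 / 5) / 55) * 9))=0.18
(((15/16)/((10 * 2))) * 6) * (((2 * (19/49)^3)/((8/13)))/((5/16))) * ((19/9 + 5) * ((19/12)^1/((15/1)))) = 3388346/26471025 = 0.13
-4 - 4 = -8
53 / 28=1.89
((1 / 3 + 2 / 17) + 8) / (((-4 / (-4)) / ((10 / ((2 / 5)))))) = 10775 / 51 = 211.27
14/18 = 7/9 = 0.78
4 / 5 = 0.80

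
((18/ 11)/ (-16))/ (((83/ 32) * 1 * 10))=-18/ 4565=-0.00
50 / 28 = 25 / 14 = 1.79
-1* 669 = -669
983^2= 966289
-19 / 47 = -0.40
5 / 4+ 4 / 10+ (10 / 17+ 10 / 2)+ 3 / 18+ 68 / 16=2972 / 255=11.65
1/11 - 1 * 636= -6995/11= -635.91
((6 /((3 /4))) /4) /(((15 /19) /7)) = 266 /15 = 17.73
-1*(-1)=1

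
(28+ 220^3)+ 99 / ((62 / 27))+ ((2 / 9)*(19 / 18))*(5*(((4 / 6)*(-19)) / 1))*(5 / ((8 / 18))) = 8912295634 / 837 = 10647903.98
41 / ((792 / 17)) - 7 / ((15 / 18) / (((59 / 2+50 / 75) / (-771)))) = 1230133 / 1017720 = 1.21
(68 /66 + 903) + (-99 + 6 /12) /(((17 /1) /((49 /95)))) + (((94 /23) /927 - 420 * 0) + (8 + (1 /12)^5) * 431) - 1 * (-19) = 45742921109514443 /10472165637120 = 4368.05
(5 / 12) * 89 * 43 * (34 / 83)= 325295 / 498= 653.20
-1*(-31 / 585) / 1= 31 / 585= 0.05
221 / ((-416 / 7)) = -119 / 32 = -3.72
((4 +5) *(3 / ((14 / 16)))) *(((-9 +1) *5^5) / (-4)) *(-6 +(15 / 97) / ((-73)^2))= -4186975050000 / 3618391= -1157137.26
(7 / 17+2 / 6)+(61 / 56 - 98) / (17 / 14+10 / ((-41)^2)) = -460897153 / 5858268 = -78.67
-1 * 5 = -5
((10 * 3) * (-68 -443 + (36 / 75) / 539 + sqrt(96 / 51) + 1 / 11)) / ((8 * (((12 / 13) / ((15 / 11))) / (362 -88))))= -4597977423 / 5929 + 133575 * sqrt(34) / 374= -773423.86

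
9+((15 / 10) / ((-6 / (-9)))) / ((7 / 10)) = 171 / 14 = 12.21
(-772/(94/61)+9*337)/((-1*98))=-119005/4606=-25.84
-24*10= -240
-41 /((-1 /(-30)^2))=36900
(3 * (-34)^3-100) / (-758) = 59006 / 379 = 155.69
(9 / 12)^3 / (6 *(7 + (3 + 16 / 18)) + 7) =0.01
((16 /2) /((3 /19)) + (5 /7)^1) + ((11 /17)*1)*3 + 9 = 22249 /357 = 62.32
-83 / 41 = -2.02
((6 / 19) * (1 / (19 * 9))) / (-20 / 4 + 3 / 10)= -20 / 50901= -0.00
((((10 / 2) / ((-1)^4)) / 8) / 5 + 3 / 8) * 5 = 5 / 2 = 2.50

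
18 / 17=1.06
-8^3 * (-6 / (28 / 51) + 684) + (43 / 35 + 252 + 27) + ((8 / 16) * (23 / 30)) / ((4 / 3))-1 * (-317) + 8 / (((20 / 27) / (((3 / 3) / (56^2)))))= -2697078007 / 7840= -344015.05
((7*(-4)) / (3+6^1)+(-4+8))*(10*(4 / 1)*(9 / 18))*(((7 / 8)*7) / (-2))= -490 / 9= -54.44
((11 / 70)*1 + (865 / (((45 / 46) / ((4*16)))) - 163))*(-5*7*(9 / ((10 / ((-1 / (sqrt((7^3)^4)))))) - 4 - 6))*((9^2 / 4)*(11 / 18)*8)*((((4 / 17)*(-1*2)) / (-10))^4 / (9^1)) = 294436510370352064 / 276360809878125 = 1065.41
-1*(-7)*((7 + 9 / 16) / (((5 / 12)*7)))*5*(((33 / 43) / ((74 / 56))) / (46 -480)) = -11979 / 98642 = -0.12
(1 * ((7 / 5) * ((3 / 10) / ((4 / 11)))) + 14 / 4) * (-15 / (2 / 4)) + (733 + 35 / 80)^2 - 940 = 687169173 / 1280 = 536850.92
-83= -83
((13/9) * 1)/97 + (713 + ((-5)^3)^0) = 623335/873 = 714.01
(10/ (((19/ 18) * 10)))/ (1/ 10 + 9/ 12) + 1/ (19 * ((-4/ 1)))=1423/ 1292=1.10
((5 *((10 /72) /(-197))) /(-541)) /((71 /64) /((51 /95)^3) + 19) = 5895600 /23678983814057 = 0.00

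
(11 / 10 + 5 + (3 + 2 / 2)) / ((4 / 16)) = 202 / 5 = 40.40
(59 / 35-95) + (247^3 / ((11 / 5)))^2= 198696296595367689 / 4235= 46917661533734.99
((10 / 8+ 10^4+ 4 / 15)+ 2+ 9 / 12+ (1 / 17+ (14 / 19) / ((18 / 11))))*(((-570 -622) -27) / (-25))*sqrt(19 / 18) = 88633134052*sqrt(38) / 1090125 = 501200.63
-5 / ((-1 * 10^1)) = 1 / 2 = 0.50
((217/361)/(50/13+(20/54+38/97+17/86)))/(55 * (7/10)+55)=1270770228/949960326689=0.00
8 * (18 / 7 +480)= 27024 / 7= 3860.57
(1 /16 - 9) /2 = -143 /32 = -4.47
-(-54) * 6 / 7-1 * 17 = 205 / 7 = 29.29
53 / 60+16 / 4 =293 / 60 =4.88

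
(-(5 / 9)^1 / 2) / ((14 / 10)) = -0.20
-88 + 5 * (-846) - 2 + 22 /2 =-4309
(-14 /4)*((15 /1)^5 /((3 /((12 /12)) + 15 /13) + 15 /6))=-69103125 /173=-399440.03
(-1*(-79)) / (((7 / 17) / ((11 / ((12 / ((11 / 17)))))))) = 9559 / 84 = 113.80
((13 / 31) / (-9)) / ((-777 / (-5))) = -65 / 216783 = -0.00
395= 395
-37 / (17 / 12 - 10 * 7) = 444 / 823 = 0.54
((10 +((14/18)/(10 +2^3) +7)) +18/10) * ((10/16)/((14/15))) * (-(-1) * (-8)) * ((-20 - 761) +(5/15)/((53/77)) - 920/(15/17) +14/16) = 176896262125/961632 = 183954.22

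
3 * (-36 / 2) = -54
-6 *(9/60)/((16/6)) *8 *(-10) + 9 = 36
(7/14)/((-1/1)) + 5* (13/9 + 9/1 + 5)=1381/18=76.72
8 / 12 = 2 / 3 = 0.67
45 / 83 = 0.54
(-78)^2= 6084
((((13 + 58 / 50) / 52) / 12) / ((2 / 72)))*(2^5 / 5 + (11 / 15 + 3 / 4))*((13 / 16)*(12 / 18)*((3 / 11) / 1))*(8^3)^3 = 15961423872 / 125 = 127691390.98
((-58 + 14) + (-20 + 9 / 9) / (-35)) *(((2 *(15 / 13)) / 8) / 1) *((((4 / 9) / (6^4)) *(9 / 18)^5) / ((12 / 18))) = -13 / 64512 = -0.00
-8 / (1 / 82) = -656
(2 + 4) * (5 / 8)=15 / 4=3.75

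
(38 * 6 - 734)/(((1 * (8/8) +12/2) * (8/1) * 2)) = -253/56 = -4.52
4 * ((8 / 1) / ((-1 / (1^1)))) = -32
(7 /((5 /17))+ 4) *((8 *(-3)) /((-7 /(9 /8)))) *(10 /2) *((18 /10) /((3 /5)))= 11259 /7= 1608.43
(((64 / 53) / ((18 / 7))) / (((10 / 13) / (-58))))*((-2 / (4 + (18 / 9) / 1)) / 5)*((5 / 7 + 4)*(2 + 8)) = 265408 / 2385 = 111.28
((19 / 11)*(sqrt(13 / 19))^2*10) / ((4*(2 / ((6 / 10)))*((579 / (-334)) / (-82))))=89011 / 2123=41.93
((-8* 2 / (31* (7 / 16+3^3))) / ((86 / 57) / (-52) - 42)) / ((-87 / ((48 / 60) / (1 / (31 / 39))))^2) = 4825088 / 201792515941575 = 0.00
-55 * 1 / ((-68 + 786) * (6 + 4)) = -11 / 1436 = -0.01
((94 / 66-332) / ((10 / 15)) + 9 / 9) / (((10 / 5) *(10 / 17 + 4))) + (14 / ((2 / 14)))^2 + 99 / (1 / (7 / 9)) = 11013371 / 1144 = 9627.07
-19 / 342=-0.06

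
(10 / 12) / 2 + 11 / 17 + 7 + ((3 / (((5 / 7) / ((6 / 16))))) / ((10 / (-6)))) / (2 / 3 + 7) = 1862833 / 234600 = 7.94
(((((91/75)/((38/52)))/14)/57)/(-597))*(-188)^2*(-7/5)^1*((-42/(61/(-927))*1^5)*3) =180878504352/547772375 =330.21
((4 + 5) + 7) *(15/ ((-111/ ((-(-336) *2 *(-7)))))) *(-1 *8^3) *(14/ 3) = -899153920/ 37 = -24301457.30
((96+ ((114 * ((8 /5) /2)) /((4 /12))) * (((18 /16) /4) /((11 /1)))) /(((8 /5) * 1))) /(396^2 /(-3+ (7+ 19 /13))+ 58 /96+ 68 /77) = 33784569 /15070170910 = 0.00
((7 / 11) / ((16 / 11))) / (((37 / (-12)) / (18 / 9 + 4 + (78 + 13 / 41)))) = -72597 / 6068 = -11.96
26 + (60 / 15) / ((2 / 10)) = 46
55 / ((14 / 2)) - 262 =-1779 / 7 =-254.14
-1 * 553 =-553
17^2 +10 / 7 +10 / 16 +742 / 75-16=1196777 / 4200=284.95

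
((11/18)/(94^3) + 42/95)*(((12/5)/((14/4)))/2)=627922549/4142537700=0.15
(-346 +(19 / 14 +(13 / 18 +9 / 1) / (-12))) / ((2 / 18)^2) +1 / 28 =-1566973 / 56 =-27981.66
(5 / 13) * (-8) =-40 / 13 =-3.08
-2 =-2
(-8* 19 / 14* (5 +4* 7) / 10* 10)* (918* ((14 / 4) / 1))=-1151172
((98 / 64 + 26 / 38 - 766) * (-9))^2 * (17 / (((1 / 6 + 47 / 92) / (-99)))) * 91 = -987113056175742951 / 92416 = -10681192176416.89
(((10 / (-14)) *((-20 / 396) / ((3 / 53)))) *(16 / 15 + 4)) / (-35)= -4028 / 43659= -0.09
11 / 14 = 0.79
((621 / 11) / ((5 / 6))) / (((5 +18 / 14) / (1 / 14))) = 1863 / 2420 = 0.77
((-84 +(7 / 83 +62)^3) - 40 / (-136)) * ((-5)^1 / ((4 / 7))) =-2093159.22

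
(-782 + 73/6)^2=21335161/36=592643.36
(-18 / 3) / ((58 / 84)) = -252 / 29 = -8.69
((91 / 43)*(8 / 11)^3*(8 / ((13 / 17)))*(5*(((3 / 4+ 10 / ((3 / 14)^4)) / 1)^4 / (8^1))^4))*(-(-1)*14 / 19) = 4035226468307859126978087841023797447038634081806417095870987721690266073333542812803948231270849535365 / 8018447307992847922278910084593902507394072576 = 503242874001992301815040500000000000000000000000000000000.00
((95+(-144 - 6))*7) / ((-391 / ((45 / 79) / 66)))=525 / 61778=0.01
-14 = -14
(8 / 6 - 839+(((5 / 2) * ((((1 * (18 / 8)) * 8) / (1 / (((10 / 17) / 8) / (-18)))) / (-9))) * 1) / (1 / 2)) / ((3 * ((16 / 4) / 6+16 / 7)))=-3588389 / 37944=-94.57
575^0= 1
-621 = -621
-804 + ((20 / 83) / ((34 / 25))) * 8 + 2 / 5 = -5659398 / 7055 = -802.18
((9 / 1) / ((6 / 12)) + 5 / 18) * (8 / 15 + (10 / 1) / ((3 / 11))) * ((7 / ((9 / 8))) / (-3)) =-571144 / 405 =-1410.23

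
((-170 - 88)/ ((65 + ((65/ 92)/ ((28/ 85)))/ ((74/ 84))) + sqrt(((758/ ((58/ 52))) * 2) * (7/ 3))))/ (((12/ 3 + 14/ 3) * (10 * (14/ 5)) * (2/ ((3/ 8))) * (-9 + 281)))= -433652848065/ 12073812985666432 + 840797361 * sqrt(6001086)/ 68669811355977832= -0.00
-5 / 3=-1.67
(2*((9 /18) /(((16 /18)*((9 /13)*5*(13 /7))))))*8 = 7 /5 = 1.40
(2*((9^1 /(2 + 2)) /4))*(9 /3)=27 /8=3.38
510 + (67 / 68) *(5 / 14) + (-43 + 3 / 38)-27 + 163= 10914857 / 18088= 603.43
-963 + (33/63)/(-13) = -262910/273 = -963.04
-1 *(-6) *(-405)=-2430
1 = 1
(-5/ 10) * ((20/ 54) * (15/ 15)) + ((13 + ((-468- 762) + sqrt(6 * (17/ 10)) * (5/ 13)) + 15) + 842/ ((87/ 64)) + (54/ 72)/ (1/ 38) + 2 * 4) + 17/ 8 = -3408605/ 6264 + sqrt(255)/ 13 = -542.93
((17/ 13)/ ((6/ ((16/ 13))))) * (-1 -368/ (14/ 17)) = -142120/ 1183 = -120.14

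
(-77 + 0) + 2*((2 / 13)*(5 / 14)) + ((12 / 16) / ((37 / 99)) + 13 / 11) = -73.70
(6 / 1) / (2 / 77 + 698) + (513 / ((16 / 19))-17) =42439141 / 71664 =592.20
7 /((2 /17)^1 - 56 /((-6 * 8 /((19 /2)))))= 1428 /2285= 0.62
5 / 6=0.83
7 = 7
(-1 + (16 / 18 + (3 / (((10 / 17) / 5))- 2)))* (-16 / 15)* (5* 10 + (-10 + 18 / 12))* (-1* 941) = 131525452 / 135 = 974262.61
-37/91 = -0.41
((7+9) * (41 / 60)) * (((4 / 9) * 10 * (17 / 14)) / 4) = 2788 / 189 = 14.75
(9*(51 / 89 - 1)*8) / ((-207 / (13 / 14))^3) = 83486 / 30085182729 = 0.00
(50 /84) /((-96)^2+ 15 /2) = 25 /387387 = 0.00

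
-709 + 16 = -693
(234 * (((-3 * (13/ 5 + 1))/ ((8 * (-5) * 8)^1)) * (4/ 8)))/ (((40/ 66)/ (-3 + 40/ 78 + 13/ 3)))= 24057/ 2000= 12.03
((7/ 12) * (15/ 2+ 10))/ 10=49/ 48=1.02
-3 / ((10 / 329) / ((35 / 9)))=-2303 / 6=-383.83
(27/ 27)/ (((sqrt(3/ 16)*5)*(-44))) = -sqrt(3)/ 165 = -0.01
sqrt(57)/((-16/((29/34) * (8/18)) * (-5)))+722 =29 * sqrt(57)/6120+722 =722.04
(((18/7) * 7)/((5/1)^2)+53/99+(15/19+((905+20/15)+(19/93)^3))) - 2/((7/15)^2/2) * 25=92506847785766/205935500925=449.20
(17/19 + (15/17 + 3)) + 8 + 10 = 7357/323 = 22.78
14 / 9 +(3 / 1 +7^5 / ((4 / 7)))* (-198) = -104835923 / 18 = -5824217.94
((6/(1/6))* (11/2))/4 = 99/2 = 49.50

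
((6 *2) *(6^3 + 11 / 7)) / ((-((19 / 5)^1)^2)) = -456900 / 2527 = -180.81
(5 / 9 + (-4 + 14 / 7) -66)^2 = 368449 / 81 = 4548.75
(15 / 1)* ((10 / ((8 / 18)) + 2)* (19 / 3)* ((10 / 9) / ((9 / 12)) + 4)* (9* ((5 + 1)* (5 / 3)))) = 3444700 / 3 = 1148233.33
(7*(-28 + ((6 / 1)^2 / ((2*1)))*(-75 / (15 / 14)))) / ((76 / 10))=-22540 / 19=-1186.32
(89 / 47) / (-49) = -89 / 2303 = -0.04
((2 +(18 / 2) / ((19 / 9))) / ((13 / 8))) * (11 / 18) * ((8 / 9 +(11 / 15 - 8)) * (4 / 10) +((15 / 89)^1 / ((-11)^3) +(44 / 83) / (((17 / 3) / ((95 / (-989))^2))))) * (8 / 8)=-202063942968016276 / 33637575150102825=-6.01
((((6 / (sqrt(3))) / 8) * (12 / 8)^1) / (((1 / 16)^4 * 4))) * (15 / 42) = 15360 * sqrt(3) / 7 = 3800.61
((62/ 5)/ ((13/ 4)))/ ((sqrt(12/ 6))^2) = 124/ 65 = 1.91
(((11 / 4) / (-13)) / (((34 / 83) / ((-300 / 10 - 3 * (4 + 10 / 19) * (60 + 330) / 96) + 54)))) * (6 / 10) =12974643 / 1343680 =9.66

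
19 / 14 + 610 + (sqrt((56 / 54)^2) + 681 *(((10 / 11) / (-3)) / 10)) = 2460529 / 4158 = 591.76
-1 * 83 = -83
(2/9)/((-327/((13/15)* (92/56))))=-299/309015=-0.00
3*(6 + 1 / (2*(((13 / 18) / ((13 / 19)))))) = 369 / 19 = 19.42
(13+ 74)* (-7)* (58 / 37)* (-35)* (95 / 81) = 39148550 / 999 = 39187.74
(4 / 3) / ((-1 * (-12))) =1 / 9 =0.11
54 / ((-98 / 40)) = -1080 / 49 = -22.04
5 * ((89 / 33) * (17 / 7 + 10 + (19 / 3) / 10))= 244127 / 1386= 176.14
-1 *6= -6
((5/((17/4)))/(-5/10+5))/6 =20/459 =0.04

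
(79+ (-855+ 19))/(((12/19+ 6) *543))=-14383/68418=-0.21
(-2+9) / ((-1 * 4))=-1.75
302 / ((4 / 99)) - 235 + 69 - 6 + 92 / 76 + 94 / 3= 836195 / 114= 7335.04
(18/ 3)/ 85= 6/ 85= 0.07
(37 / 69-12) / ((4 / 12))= -791 / 23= -34.39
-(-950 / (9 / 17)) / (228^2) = 425 / 12312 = 0.03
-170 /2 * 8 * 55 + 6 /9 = -112198 /3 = -37399.33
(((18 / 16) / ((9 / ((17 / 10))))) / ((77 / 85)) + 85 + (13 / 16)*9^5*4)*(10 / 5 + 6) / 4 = 383988.97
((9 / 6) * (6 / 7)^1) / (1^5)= 9 / 7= 1.29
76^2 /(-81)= -5776 /81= -71.31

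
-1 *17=-17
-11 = -11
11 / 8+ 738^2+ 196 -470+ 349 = 4357763 / 8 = 544720.38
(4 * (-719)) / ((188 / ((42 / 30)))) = -5033 / 235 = -21.42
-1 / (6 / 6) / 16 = -1 / 16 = -0.06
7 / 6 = 1.17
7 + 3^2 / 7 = 58 / 7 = 8.29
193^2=37249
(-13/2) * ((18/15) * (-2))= 78/5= 15.60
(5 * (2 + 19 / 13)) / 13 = 225 / 169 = 1.33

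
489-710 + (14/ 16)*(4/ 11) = -4855/ 22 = -220.68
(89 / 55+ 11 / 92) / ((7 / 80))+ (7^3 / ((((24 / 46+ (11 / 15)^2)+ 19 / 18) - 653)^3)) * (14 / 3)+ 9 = 578740959867359560715847 / 20053421887280145184667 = 28.86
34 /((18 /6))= 34 /3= 11.33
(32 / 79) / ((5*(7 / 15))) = 96 / 553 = 0.17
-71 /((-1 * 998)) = 71 /998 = 0.07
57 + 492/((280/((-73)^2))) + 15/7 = 659607/70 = 9422.96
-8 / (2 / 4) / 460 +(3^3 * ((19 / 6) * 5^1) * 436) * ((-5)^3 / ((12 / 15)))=-6698390633 / 230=-29123437.53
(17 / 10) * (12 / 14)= 51 / 35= 1.46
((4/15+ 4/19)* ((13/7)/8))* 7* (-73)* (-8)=129064/285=452.86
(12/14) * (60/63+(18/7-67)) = -2666/49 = -54.41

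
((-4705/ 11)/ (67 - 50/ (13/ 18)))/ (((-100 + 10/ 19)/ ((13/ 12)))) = -3021551/ 1446984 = -2.09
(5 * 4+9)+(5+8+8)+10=60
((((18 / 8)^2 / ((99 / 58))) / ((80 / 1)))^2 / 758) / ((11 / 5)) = 68121 / 82648924160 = 0.00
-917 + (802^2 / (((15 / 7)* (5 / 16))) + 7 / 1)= 71970598 / 75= 959607.97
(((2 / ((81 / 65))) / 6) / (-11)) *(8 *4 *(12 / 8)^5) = -65 / 11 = -5.91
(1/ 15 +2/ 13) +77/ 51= 1912/ 1105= 1.73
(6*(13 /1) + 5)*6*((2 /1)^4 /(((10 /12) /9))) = 430272 /5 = 86054.40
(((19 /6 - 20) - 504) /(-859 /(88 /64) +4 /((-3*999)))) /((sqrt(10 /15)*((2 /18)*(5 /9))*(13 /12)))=1668954375*sqrt(6) /267740564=15.27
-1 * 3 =-3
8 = 8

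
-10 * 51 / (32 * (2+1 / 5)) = -1275 / 176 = -7.24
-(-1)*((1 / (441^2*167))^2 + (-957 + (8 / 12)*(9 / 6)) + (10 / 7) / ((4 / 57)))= -1973910250299035851 / 2109683449437858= -935.64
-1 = -1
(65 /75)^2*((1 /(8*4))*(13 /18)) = 2197 /129600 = 0.02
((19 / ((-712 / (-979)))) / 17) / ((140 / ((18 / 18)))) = 0.01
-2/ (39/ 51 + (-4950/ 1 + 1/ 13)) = 221/ 546882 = 0.00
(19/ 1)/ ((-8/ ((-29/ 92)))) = 0.75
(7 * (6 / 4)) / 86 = 21 / 172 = 0.12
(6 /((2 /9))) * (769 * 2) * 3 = 124578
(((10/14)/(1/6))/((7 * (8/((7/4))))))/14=15/1568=0.01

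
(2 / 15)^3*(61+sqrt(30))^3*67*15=1999816*sqrt(30) / 75+124604456 / 225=699843.49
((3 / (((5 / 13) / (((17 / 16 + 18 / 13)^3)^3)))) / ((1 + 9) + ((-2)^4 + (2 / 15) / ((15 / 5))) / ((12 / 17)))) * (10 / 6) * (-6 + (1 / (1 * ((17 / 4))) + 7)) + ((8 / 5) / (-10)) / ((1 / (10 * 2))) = 32440094770356710031876825283 / 21053313011029385999810560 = 1540.85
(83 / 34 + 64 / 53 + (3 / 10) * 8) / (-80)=-54499 / 720800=-0.08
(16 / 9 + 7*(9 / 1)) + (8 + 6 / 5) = 3329 / 45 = 73.98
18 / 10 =9 / 5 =1.80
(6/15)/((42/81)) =27/35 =0.77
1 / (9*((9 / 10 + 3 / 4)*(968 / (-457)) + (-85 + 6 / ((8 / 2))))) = -4570 / 3578103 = -0.00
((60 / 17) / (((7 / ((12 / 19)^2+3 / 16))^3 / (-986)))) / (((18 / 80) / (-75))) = 704244729054375 / 1032751179712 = 681.91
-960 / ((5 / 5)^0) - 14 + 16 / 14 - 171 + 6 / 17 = -136077 / 119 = -1143.50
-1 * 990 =-990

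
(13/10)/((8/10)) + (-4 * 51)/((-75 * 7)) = 2819/1400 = 2.01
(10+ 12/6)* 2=24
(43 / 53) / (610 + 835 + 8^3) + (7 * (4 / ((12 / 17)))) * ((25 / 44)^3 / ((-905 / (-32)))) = 38633401913 / 149925178986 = 0.26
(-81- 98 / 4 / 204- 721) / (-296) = 8845 / 3264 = 2.71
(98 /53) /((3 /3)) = 98 /53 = 1.85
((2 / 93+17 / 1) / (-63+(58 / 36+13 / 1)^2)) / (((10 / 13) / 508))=564523128 / 7557335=74.70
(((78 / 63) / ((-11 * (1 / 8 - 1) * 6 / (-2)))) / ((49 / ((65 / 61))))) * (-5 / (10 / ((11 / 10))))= 676 / 1318149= 0.00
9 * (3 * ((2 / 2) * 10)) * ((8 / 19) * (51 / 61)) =110160 / 1159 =95.05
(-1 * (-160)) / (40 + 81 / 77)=12320 / 3161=3.90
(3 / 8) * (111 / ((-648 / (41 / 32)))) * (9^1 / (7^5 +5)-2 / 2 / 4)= 353461 / 17215488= 0.02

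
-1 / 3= -0.33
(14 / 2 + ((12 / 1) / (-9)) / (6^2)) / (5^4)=188 / 16875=0.01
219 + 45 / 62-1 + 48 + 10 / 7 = 268.15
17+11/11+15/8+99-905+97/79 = -784.90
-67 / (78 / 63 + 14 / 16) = -31.71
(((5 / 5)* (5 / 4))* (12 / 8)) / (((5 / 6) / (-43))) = -387 / 4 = -96.75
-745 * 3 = -2235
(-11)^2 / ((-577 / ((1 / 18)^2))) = -121 / 186948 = -0.00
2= 2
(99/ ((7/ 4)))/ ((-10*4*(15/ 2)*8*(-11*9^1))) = 1/ 4200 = 0.00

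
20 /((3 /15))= 100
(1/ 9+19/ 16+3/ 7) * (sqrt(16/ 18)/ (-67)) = -1741 * sqrt(2)/ 101304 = -0.02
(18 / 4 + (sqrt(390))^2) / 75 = 263 / 50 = 5.26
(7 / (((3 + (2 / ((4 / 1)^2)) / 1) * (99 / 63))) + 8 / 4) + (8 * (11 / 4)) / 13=18296 / 3575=5.12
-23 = -23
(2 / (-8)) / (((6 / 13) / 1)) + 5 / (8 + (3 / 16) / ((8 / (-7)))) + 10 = 243041 / 24072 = 10.10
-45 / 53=-0.85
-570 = -570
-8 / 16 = -1 / 2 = -0.50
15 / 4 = 3.75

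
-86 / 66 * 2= -86 / 33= -2.61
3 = 3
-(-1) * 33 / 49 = 0.67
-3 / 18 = -1 / 6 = -0.17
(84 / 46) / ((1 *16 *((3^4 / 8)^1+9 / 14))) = 49 / 4623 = 0.01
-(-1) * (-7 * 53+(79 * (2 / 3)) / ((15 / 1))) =-367.49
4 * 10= 40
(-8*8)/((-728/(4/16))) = 2/91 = 0.02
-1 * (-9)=9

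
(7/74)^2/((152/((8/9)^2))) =98/2106891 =0.00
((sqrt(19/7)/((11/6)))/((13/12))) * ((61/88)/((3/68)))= 12444 * sqrt(133)/11011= 13.03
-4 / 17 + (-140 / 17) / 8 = -43 / 34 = -1.26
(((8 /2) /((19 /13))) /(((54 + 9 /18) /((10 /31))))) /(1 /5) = 5200 /64201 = 0.08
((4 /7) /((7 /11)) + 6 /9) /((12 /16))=2.09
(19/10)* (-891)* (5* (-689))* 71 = 828149751/2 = 414074875.50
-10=-10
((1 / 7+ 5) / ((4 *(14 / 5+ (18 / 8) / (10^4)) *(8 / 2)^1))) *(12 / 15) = 72000 / 784063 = 0.09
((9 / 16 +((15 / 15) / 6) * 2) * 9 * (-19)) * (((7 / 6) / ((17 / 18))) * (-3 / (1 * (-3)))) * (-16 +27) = -566181 / 272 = -2081.55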